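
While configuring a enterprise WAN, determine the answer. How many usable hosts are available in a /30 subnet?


Given: subnet mask /30
Host bits = 32 - 30 = 2
Total addresses = 2^2 = 4
Usable hosts = 4 - 2 (network + broadcast) = 2

2


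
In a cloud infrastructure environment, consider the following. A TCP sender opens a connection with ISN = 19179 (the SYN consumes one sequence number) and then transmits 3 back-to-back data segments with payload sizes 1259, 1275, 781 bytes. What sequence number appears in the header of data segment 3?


The SYN occupies sequence number ISN = 19179, so the first data byte is ISN + 1 = 19180.
SEQ of data segment i = (ISN + 1) + sum of payload sizes of segments 1..i-1.
Segment 1: SEQ = 19180, payload = 1259 bytes
Segment 2: SEQ = 20439, payload = 1275 bytes
Segment 3: SEQ = 21714, payload = 781 bytes
SEQ of segment 3 = 19180 + 1259 + 1275 = 21714

21714


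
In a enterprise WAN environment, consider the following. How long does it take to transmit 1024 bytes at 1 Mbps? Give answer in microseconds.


Given: packet = 1024 bytes, bandwidth = 1 Mbps
Packet in bits = 1024 * 8 = 8192 bits
Bandwidth = 1 * 10^6 = 1000000 bps
Time = 8192 / 1000000 seconds
Time in us = 8192 * 10^6 / 1000000 = 8192

8192


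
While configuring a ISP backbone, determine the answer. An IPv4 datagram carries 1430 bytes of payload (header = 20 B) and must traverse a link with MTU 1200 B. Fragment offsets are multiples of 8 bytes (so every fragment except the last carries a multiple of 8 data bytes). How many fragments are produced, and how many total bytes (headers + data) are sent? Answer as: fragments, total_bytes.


Max data per non-final fragment = floor((MTU - header)/8)*8 = floor((1200 - 20)/8)*8 = floor(1180/8)*8 = 1176 B
Final fragment needs no 8-byte alignment: it can carry up to MTU - header = 1180 B
Non-final fragments needed = ceil((payload - 1180) / 1176) = ceil(250/1176) = ceil(0.2126) = 1
Number of fragments = 1 + 1 = 2
Fragment sizes (data): 1 * 1176 B + 254 B (last, 254 <= 1180 OK)
Total bytes sent = payload + n_frags * header = 1430 + 2*20 = 1430 + 40 = 1470 B

2, 1470


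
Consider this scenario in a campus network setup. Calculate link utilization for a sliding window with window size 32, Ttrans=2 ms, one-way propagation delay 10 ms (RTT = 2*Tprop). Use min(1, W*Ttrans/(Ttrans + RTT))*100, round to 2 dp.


Given: W = 32, Ttrans = 2 ms, RTT = 20 ms (= 2 * Tprop, Tprop = 10 ms)
Cycle time = Ttrans + RTT = 2 + 20 = 22 ms (first packet sent until its ACK returns)
W * Ttrans = 32 * 2 = 64 ms of sending per cycle
W * Ttrans / (Ttrans + RTT) = 64 / 22 = 2.909091
U = min(1, 2.909091) = 1.000000
U% = 100.00%

100.00


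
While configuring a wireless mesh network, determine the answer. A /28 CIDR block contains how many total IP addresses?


Given: CIDR prefix /28
Host bits = 32 - 28 = 4
Total addresses = 2^4 = 16

16


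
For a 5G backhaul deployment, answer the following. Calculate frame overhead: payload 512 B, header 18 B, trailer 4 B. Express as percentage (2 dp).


Given: payload = 512 B, header = 18 B, trailer = 4 B
Overhead bytes = header + trailer = 18 + 4 = 22
Total frame = payload + overhead = 512 + 22 = 534
Overhead % = 22 / 534 * 100 = 4.1199% -> 4.12% (2 dp)

4.12


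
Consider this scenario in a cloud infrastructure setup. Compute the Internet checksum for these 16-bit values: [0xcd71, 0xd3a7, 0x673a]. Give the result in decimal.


Given words: [0xcd71, 0xd3a7, 0x673a]
Step 1: Sum all words
Raw sum = 52593 + 54183 + 26426 = 133202
Step 2: Fold carry: (2130 + 2) = 2132
One's complement = ~2132 & 0xFFFF = 63403

63403


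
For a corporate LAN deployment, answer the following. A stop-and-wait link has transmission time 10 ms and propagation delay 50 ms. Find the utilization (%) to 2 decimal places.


Given: Ttrans = 10 ms, Tprop = 50 ms
RTT = 2 * Tprop = 2 * 50 = 100 ms
U = Ttrans / (Ttrans + RTT)
U = 10 / (10 + 100)
U = 10 / 110 = 0.090909
U% = 9.09%

9.09


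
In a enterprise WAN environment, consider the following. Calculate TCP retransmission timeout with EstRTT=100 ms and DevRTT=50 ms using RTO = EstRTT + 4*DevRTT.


Given: EstRTT = 100 ms, DevRTT = 50 ms
Timeout = EstRTT + 4 * DevRTT
4 * DevRTT = 4 * 50 = 200
Timeout = 100 + 200 = 300 ms

300


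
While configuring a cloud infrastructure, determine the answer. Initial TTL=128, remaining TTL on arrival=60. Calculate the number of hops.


Given: initial TTL = 128, received TTL = 60
Hops = initial TTL - received TTL
Hops = 128 - 60 = 68

68


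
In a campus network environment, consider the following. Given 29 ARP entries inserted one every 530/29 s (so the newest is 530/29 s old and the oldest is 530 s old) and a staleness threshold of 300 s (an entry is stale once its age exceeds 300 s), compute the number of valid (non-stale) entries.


Ages are k * 530/29 s for k = 1..29 (spacing = 18.2759 s).
Entry k is valid iff k * 530/29 <= 300 iff k <= 29 * 300 / 530 = 16.4151
n_valid = floor(16.4151) = 16
(n_stale = 29 - 16 = 13)

16


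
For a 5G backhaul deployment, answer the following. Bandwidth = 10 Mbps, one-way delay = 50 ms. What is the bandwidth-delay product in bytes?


Given: bandwidth = 10 Mbps, delay = 50 ms
BDP in bits = 10 * 10^6 * 50 / 1000
BDP in bits = 500000
BDP in bytes = 500000 / 8 = 62500

62500


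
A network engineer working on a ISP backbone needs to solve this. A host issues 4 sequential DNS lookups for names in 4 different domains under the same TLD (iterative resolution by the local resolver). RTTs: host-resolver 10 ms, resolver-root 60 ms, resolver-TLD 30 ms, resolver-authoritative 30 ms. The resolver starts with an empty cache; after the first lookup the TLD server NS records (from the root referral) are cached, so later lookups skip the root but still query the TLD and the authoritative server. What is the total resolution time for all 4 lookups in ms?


Lookup 1 (cold cache): local + root + TLD + auth = 10 + 60 + 30 + 30 = 130 ms
Lookups 2..4 (TLD NS cached -> skip root; new domain -> still ask TLD and auth): local + TLD + auth = 10 + 30 + 30 = 70 ms each
Remaining 3 lookups: 3 * 70 = 210 ms
Total = 130 + 210 = 340 ms

340


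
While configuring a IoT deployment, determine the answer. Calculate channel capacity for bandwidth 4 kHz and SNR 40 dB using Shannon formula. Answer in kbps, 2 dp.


Given: B = 4 kHz, SNR = 40 dB
SNR linear = 10^(40/10) = 10000
1 + SNR = 10001
log2(10001) = 13.2878566418
C = 4 * 1000 * 13.2878566418 = 53151.4266 bps
C = 53.151427 kbps -> 53.15 kbps (2 dp)

53.15


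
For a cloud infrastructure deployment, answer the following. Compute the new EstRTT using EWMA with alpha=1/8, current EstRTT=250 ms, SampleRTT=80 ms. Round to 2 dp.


Given: EstRTT = 250 ms, SampleRTT = 80 ms, alpha = 1/8
New EstRTT = (1 - alpha) * EstRTT + alpha * SampleRTT
(7/8) * 250 = 218.75
(1/8) * 80 = 10
New EstRTT = 218.75 + 10 = 228.75 ms -> 228.75 ms (2 dp)

228.75


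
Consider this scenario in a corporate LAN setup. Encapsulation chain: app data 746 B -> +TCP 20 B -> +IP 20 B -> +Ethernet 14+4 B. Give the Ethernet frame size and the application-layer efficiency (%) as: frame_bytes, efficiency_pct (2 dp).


TCP segment = 746 + 20 = 766 B
IP packet = 766 + 20 = 786 B
Ethernet frame = 786 + 14 + 4 = 804 B
Efficiency = app / frame = 746 / 804 = 0.927861 = 92.7861% -> 92.79% (2 dp)

804, 92.79


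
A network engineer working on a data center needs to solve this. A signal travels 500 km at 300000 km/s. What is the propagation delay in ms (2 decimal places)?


Given: distance = 500 km, speed = 300000 km/s
Delay = distance / speed = 500 / 300000 seconds
Delay in ms = 500 * 1000 / 300000
Delay = 1.6667 ms
Rounded to 2 dp = 1.67 ms

1.67


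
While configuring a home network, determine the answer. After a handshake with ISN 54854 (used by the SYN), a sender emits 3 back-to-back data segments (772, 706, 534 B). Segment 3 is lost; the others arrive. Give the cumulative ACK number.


SYN uses sequence number 54854; first data byte = ISN + 1 = 54855.
Segment 1: SEQ = 54855, len = 772 B, covers [54855, 55626]
Segment 2: SEQ = 55627, len = 706 B, covers [55627, 56332]
Segment 3: SEQ = 56333, len = 534 B, covers [56333, 56866] [LOST]
In-order data received: bytes [54855, 56332] (segments 1..2).
Segment 3 missing -> gap begins at byte 56333.
Cumulative ACK = next expected in-order byte = 54855 + 772 + 706 = 56333

56333


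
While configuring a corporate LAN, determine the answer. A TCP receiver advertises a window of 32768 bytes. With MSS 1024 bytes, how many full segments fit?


Given: RWND = 32768 bytes, MSS = 1024 bytes
Full segments = floor(RWND / MSS)
Full segments = floor(32768 / 1024)
Full segments = floor(32.0) = 32

32


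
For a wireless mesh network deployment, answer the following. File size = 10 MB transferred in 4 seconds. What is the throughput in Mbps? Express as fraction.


Given: file = 10 MB, time = 4 s
File in Mb = 10 * 8 = 80 Mb
Throughput = 80 / 4 Mbps
Throughput = 20 Mbps

20


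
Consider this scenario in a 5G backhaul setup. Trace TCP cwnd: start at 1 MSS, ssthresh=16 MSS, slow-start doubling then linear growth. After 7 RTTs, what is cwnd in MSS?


RTT 0: cwnd = 1 MSS (initial)
RTT 1: cwnd = 2 MSS (slow start, doubled)
RTT 2: cwnd = 4 MSS (slow start, doubled)
RTT 3: cwnd = 8 MSS (slow start, doubled)
RTT 4: cwnd = 16 MSS (slow start, doubled)
RTT 5: cwnd = 17 MSS (congestion avoidance, +1)
RTT 6: cwnd = 18 MSS (congestion avoidance, +1)
RTT 7: cwnd = 19 MSS (congestion avoidance, +1)

19


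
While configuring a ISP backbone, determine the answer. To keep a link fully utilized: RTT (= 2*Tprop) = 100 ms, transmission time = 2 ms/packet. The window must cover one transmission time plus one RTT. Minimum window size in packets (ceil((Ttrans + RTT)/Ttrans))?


Given: Ttrans = 2 ms, RTT = 100 ms (= 2 * Tprop, Tprop = 50 ms)
Time until first ACK returns = Ttrans + RTT = 2 + 100 = 102 ms
Need W * Ttrans >= Ttrans + RTT  ->  W >= (Ttrans + RTT) / Ttrans
(Ttrans + RTT) / Ttrans = 102 / 2 = 51
W_min = ceil(51) = 51

51


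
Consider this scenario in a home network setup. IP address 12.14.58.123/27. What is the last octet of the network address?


Given: IP = 12.14.58.123, prefix = /27
Subnet mask = 255.255.255.224
Last octet of IP: 123
Last octet of mask: 224
Network last octet = 123 AND 224 = 96

96


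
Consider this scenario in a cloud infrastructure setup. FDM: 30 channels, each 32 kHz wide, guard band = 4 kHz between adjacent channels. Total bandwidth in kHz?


Given: 30 channels, 32 kHz each, guard = 4 kHz
Channel bandwidth = 30 * 32 = 960 kHz
Guard bands = 29 gaps * 4 kHz = 116 kHz
Total = 960 + 116 = 1076 kHz

1076


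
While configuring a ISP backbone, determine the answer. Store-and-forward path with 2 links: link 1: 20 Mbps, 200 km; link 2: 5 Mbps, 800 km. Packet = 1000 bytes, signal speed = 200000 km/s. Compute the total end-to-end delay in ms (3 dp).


Packet = 1000 bytes = 8000 bits. Store-and-forward: sum (t_trans + t_prop) per link.
Link 1: t_trans = 8000/(20*10^6) s = 0.4000 ms; t_prop = 200/200000 s = 1.0000 ms; subtotal = 1.4000 ms
Link 2: t_trans = 8000/(5*10^6) s = 1.6000 ms; t_prop = 800/200000 s = 4.0000 ms; subtotal = 5.6000 ms
End-to-end = 1.4000 + 5.6000 = 7.0000 ms -> 7.000 ms (3 dp)

7.000


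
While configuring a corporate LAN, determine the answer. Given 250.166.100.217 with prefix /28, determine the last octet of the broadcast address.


Given: IP = 250.166.100.217, prefix = /28
Host bits = 32 - 28 = 4
Network last octet = 217 AND mask = 208
Host part size = 2^4 - 1 = 15
Broadcast last octet = 208 OR 15 = 223

223


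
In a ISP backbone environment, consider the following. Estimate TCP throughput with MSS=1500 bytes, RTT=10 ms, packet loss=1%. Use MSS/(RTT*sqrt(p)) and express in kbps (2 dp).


Given: MSS = 1500 bytes, RTT = 10 ms, loss = 1%
RTT in seconds = 10 / 1000 = 0.01
Loss rate = 1% = 0.01
sqrt(loss) = sqrt(0.01) = 0.1
Throughput (bytes/s) = 1500 / (0.01 * 0.1) = 1500000.0000
Throughput (kbps) = 1500000.0000 * 8 / 1000 = 12000.000000 -> 12000.00 kbps (2 dp)

12000.00


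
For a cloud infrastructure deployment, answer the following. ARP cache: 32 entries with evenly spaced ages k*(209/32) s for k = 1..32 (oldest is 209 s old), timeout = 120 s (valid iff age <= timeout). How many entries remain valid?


Ages are k * 209/32 s for k = 1..32 (spacing = 6.5312 s).
Entry k is valid iff k * 209/32 <= 120 iff k <= 32 * 120 / 209 = 18.3732
n_valid = floor(18.3732) = 18
(n_stale = 32 - 18 = 14)

18


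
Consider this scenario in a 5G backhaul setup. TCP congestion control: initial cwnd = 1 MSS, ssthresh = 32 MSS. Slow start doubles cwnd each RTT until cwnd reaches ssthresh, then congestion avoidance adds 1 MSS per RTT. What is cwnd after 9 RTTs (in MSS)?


RTT 0: cwnd = 1 MSS (initial)
RTT 1: cwnd = 2 MSS (slow start, doubled)
RTT 2: cwnd = 4 MSS (slow start, doubled)
RTT 3: cwnd = 8 MSS (slow start, doubled)
RTT 4: cwnd = 16 MSS (slow start, doubled)
RTT 5: cwnd = 32 MSS (slow start, doubled)
RTT 6: cwnd = 33 MSS (congestion avoidance, +1)
RTT 7: cwnd = 34 MSS (congestion avoidance, +1)
RTT 8: cwnd = 35 MSS (congestion avoidance, +1)
RTT 9: cwnd = 36 MSS (congestion avoidance, +1)

36


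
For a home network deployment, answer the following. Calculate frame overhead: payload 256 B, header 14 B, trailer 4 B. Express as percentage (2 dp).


Given: payload = 256 B, header = 14 B, trailer = 4 B
Overhead bytes = header + trailer = 14 + 4 = 18
Total frame = payload + overhead = 256 + 18 = 274
Overhead % = 18 / 274 * 100 = 6.5693% -> 6.57% (2 dp)

6.57


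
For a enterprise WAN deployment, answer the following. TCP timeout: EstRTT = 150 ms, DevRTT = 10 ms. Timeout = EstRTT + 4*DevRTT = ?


Given: EstRTT = 150 ms, DevRTT = 10 ms
Timeout = EstRTT + 4 * DevRTT
4 * DevRTT = 4 * 10 = 40
Timeout = 150 + 40 = 190 ms

190


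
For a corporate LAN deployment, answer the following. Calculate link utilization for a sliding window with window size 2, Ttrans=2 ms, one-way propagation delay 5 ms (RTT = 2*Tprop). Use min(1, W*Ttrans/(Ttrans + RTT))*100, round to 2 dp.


Given: W = 2, Ttrans = 2 ms, RTT = 10 ms (= 2 * Tprop, Tprop = 5 ms)
Cycle time = Ttrans + RTT = 2 + 10 = 12 ms (first packet sent until its ACK returns)
W * Ttrans = 2 * 2 = 4 ms of sending per cycle
W * Ttrans / (Ttrans + RTT) = 4 / 12 = 0.333333
U = min(1, 0.333333) = 0.333333
U% = 33.33%

33.33


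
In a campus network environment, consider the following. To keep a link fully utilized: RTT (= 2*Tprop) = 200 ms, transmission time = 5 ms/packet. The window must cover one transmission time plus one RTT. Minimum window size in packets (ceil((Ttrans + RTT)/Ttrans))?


Given: Ttrans = 5 ms, RTT = 200 ms (= 2 * Tprop, Tprop = 100 ms)
Time until first ACK returns = Ttrans + RTT = 5 + 200 = 205 ms
Need W * Ttrans >= Ttrans + RTT  ->  W >= (Ttrans + RTT) / Ttrans
(Ttrans + RTT) / Ttrans = 205 / 5 = 41
W_min = ceil(41) = 41

41


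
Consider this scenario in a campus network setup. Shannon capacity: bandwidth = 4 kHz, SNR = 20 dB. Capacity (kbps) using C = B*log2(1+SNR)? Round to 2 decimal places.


Given: B = 4 kHz, SNR = 20 dB
SNR linear = 10^(20/10) = 100
1 + SNR = 101
log2(101) = 6.6582114828
C = 4 * 1000 * 6.6582114828 = 26632.8459 bps
C = 26.632846 kbps -> 26.63 kbps (2 dp)

26.63


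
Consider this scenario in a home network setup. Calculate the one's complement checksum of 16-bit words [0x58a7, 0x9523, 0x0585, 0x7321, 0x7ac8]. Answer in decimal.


Given words: [0x58a7, 0x9523, 0x0585, 0x7321, 0x7ac8]
Step 1: Sum all words
Raw sum = 22695 + 38179 + 1413 + 29473 + 31432 = 123192
Step 2: Fold carry: (57656 + 1) = 57657
One's complement = ~57657 & 0xFFFF = 7878

7878


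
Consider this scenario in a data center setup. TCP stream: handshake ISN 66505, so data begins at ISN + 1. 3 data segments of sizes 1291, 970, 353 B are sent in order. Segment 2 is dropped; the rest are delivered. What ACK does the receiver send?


SYN uses sequence number 66505; first data byte = ISN + 1 = 66506.
Segment 1: SEQ = 66506, len = 1291 B, covers [66506, 67796]
Segment 2: SEQ = 67797, len = 970 B, covers [67797, 68766] [LOST]
Segment 3: SEQ = 68767, len = 353 B, covers [68767, 69119]
In-order data received: bytes [66506, 67796] (segments 1..1).
Segment 2 missing -> gap begins at byte 67797; later segments buffered out of order.
Cumulative ACK = next expected in-order byte = 66506 + 1291 = 67797

67797


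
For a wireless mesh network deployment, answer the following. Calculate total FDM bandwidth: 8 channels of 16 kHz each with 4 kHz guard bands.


Given: 8 channels, 16 kHz each, guard = 4 kHz
Channel bandwidth = 8 * 16 = 128 kHz
Guard bands = 7 gaps * 4 kHz = 28 kHz
Total = 128 + 28 = 156 kHz

156


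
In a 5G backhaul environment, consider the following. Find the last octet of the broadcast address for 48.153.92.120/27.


Given: IP = 48.153.92.120, prefix = /27
Host bits = 32 - 27 = 5
Network last octet = 120 AND mask = 96
Host part size = 2^5 - 1 = 31
Broadcast last octet = 96 OR 31 = 127

127


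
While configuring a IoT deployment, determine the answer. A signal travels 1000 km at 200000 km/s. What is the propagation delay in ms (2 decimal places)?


Given: distance = 1000 km, speed = 200000 km/s
Delay = distance / speed = 1000 / 200000 seconds
Delay in ms = 1000 * 1000 / 200000
Delay = 5.0000 ms
Rounded to 2 dp = 5.00 ms

5.00


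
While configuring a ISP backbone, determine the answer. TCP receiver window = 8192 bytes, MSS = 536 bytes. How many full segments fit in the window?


Given: RWND = 8192 bytes, MSS = 536 bytes
Full segments = floor(RWND / MSS)
Full segments = floor(8192 / 536)
Full segments = floor(15.2836) = 15

15


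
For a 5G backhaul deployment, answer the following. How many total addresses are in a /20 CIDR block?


Given: CIDR prefix /20
Host bits = 32 - 20 = 12
Total addresses = 2^12 = 4096

4096


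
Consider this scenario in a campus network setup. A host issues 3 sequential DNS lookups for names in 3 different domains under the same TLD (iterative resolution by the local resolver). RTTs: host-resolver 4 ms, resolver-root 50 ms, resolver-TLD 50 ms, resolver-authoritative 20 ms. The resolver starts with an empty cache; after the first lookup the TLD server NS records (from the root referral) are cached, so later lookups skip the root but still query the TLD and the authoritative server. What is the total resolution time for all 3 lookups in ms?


Lookup 1 (cold cache): local + root + TLD + auth = 4 + 50 + 50 + 20 = 124 ms
Lookups 2..3 (TLD NS cached -> skip root; new domain -> still ask TLD and auth): local + TLD + auth = 4 + 50 + 20 = 74 ms each
Remaining 2 lookups: 2 * 74 = 148 ms
Total = 124 + 148 = 272 ms

272


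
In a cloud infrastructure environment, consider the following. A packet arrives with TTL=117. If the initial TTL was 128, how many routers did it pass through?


Given: initial TTL = 128, received TTL = 117
Hops = initial TTL - received TTL
Hops = 128 - 117 = 11

11


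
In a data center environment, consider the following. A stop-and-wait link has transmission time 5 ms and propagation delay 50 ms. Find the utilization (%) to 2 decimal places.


Given: Ttrans = 5 ms, Tprop = 50 ms
RTT = 2 * Tprop = 2 * 50 = 100 ms
U = Ttrans / (Ttrans + RTT)
U = 5 / (5 + 100)
U = 5 / 105 = 0.047619
U% = 4.76%

4.76


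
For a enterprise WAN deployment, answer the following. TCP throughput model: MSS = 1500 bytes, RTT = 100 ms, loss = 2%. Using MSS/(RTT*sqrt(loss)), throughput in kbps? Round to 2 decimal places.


Given: MSS = 1500 bytes, RTT = 100 ms, loss = 2%
RTT in seconds = 100 / 1000 = 0.1
Loss rate = 2% = 0.02
sqrt(loss) = sqrt(0.02) = 0.141421356237
Throughput (bytes/s) = 1500 / (0.1 * 0.141421356237) = 106066.0172
Throughput (kbps) = 106066.0172 * 8 / 1000 = 848.528137 -> 848.53 kbps (2 dp)

848.53


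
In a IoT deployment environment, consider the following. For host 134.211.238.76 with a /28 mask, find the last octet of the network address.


Given: IP = 134.211.238.76, prefix = /28
Subnet mask = 255.255.255.240
Last octet of IP: 76
Last octet of mask: 240
Network last octet = 76 AND 240 = 64

64


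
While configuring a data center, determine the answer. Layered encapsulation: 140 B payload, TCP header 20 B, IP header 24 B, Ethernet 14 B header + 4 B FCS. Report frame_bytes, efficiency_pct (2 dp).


TCP segment = 140 + 20 = 160 B
IP packet = 160 + 24 = 184 B
Ethernet frame = 184 + 14 + 4 = 202 B
Efficiency = app / frame = 140 / 202 = 0.693069 = 69.3069% -> 69.31% (2 dp)

202, 69.31


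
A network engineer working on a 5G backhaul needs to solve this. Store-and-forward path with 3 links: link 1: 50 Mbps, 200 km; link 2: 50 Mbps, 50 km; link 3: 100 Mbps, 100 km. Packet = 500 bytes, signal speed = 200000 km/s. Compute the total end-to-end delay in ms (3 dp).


Packet = 500 bytes = 4000 bits. Store-and-forward: sum (t_trans + t_prop) per link.
Link 1: t_trans = 4000/(50*10^6) s = 0.0800 ms; t_prop = 200/200000 s = 1.0000 ms; subtotal = 1.0800 ms
Link 2: t_trans = 4000/(50*10^6) s = 0.0800 ms; t_prop = 50/200000 s = 0.2500 ms; subtotal = 0.3300 ms
Link 3: t_trans = 4000/(100*10^6) s = 0.0400 ms; t_prop = 100/200000 s = 0.5000 ms; subtotal = 0.5400 ms
End-to-end = 1.0800 + 0.3300 + 0.5400 = 1.9500 ms -> 1.950 ms (3 dp)

1.950


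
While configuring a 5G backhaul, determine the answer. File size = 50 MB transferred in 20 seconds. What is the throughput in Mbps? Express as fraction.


Given: file = 50 MB, time = 20 s
File in Mb = 50 * 8 = 400 Mb
Throughput = 400 / 20 Mbps
Throughput = 20 Mbps

20


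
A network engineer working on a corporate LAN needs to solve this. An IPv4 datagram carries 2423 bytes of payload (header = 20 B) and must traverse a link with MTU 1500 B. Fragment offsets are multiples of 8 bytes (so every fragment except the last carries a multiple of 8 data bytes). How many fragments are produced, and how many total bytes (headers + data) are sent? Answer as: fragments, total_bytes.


Max data per non-final fragment = floor((MTU - header)/8)*8 = floor((1500 - 20)/8)*8 = floor(1480/8)*8 = 1480 B
Final fragment needs no 8-byte alignment: it can carry up to MTU - header = 1480 B
Non-final fragments needed = ceil((payload - 1480) / 1480) = ceil(943/1480) = ceil(0.6372) = 1
Number of fragments = 1 + 1 = 2
Fragment sizes (data): 1 * 1480 B + 943 B (last, 943 <= 1480 OK)
Total bytes sent = payload + n_frags * header = 2423 + 2*20 = 2423 + 40 = 2463 B

2, 2463


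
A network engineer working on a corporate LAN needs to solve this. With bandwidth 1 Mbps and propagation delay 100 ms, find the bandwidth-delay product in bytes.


Given: bandwidth = 1 Mbps, delay = 100 ms
BDP in bits = 1 * 10^6 * 100 / 1000
BDP in bits = 100000
BDP in bytes = 100000 / 8 = 12500

12500


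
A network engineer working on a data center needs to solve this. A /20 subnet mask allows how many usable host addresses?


Given: subnet mask /20
Host bits = 32 - 20 = 12
Total addresses = 2^12 = 4096
Usable hosts = 4096 - 2 (network + broadcast) = 4094

4094


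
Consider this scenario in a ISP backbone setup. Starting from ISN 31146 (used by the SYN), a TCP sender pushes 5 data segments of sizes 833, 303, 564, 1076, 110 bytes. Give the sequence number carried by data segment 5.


The SYN occupies sequence number ISN = 31146, so the first data byte is ISN + 1 = 31147.
SEQ of data segment i = (ISN + 1) + sum of payload sizes of segments 1..i-1.
Segment 1: SEQ = 31147, payload = 833 bytes
Segment 2: SEQ = 31980, payload = 303 bytes
Segment 3: SEQ = 32283, payload = 564 bytes
Segment 4: SEQ = 32847, payload = 1076 bytes
Segment 5: SEQ = 33923, payload = 110 bytes
SEQ of segment 5 = 31147 + 833 + 303 + 564 + 1076 = 33923

33923


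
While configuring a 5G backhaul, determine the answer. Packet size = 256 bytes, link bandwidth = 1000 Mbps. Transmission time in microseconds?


Given: packet = 256 bytes, bandwidth = 1000 Mbps
Packet in bits = 256 * 8 = 2048 bits
Bandwidth = 1000 * 10^6 = 1000000000 bps
Time = 2048 / 1000000000 seconds
Time in us = 2048 * 10^6 / 1000000000 = 2.048

2.048


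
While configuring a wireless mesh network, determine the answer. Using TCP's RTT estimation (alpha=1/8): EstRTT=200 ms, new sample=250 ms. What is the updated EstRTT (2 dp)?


Given: EstRTT = 200 ms, SampleRTT = 250 ms, alpha = 1/8
New EstRTT = (1 - alpha) * EstRTT + alpha * SampleRTT
(7/8) * 200 = 175
(1/8) * 250 = 31.25
New EstRTT = 175 + 31.25 = 206.25 ms -> 206.25 ms (2 dp)

206.25


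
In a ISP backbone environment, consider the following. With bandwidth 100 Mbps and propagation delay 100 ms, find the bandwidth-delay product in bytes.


Given: bandwidth = 100 Mbps, delay = 100 ms
BDP in bits = 100 * 10^6 * 100 / 1000
BDP in bits = 10000000
BDP in bytes = 10000000 / 8 = 1250000

1250000


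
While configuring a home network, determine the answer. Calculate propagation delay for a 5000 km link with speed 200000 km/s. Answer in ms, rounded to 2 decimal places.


Given: distance = 5000 km, speed = 200000 km/s
Delay = distance / speed = 5000 / 200000 seconds
Delay in ms = 5000 * 1000 / 200000
Delay = 25.0000 ms
Rounded to 2 dp = 25.00 ms

25.00


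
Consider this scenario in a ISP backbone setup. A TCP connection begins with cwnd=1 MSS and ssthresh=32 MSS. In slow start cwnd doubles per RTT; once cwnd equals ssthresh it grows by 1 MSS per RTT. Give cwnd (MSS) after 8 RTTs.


RTT 0: cwnd = 1 MSS (initial)
RTT 1: cwnd = 2 MSS (slow start, doubled)
RTT 2: cwnd = 4 MSS (slow start, doubled)
RTT 3: cwnd = 8 MSS (slow start, doubled)
RTT 4: cwnd = 16 MSS (slow start, doubled)
RTT 5: cwnd = 32 MSS (slow start, doubled)
RTT 6: cwnd = 33 MSS (congestion avoidance, +1)
RTT 7: cwnd = 34 MSS (congestion avoidance, +1)
RTT 8: cwnd = 35 MSS (congestion avoidance, +1)

35


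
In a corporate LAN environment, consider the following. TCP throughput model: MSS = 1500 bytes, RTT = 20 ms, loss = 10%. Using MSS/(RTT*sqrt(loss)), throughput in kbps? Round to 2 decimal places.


Given: MSS = 1500 bytes, RTT = 20 ms, loss = 10%
RTT in seconds = 20 / 1000 = 0.02
Loss rate = 10% = 0.1
sqrt(loss) = sqrt(0.1) = 0.316227766017
Throughput (bytes/s) = 1500 / (0.02 * 0.316227766017) = 237170.8245
Throughput (kbps) = 237170.8245 * 8 / 1000 = 1897.366596 -> 1897.37 kbps (2 dp)

1897.37


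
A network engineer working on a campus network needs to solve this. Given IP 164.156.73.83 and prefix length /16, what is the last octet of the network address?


Given: IP = 164.156.73.83, prefix = /16
Subnet mask = 255.255.0.0
Last octet of IP: 83
Last octet of mask: 0
Network last octet = 83 AND 0 = 0

0


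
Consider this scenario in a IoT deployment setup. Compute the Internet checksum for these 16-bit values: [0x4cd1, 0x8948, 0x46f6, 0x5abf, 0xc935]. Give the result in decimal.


Given words: [0x4cd1, 0x8948, 0x46f6, 0x5abf, 0xc935]
Step 1: Sum all words
Raw sum = 19665 + 35144 + 18166 + 23231 + 51509 = 147715
Step 2: Fold carry: (16643 + 2) = 16645
One's complement = ~16645 & 0xFFFF = 48890

48890


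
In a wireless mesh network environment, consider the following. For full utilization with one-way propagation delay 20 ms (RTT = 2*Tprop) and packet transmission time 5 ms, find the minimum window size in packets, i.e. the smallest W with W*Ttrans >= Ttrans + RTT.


Given: Ttrans = 5 ms, RTT = 40 ms (= 2 * Tprop, Tprop = 20 ms)
Time until first ACK returns = Ttrans + RTT = 5 + 40 = 45 ms
Need W * Ttrans >= Ttrans + RTT  ->  W >= (Ttrans + RTT) / Ttrans
(Ttrans + RTT) / Ttrans = 45 / 5 = 9
W_min = ceil(9) = 9

9


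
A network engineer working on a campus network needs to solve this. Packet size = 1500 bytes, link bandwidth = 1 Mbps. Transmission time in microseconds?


Given: packet = 1500 bytes, bandwidth = 1 Mbps
Packet in bits = 1500 * 8 = 12000 bits
Bandwidth = 1 * 10^6 = 1000000 bps
Time = 12000 / 1000000 seconds
Time in us = 12000 * 10^6 / 1000000 = 12000

12000


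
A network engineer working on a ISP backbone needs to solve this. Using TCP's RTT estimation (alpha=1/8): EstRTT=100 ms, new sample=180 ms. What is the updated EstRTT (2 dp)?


Given: EstRTT = 100 ms, SampleRTT = 180 ms, alpha = 1/8
New EstRTT = (1 - alpha) * EstRTT + alpha * SampleRTT
(7/8) * 100 = 87.5
(1/8) * 180 = 22.5
New EstRTT = 87.5 + 22.5 = 110 ms -> 110.00 ms (2 dp)

110.00


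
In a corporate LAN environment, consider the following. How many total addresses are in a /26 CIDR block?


Given: CIDR prefix /26
Host bits = 32 - 26 = 6
Total addresses = 2^6 = 64

64


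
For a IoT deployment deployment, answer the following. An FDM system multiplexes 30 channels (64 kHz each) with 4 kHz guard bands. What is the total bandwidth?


Given: 30 channels, 64 kHz each, guard = 4 kHz
Channel bandwidth = 30 * 64 = 1920 kHz
Guard bands = 29 gaps * 4 kHz = 116 kHz
Total = 1920 + 116 = 2036 kHz

2036


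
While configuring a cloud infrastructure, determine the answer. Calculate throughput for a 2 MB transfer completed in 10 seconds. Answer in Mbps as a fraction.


Given: file = 2 MB, time = 10 s
File in Mb = 2 * 8 = 16 Mb
Throughput = 16 / 10 Mbps
Throughput = 8/5 Mbps

8/5


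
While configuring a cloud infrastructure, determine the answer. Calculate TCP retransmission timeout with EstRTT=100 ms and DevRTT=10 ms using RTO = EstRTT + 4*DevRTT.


Given: EstRTT = 100 ms, DevRTT = 10 ms
Timeout = EstRTT + 4 * DevRTT
4 * DevRTT = 4 * 10 = 40
Timeout = 100 + 40 = 140 ms

140


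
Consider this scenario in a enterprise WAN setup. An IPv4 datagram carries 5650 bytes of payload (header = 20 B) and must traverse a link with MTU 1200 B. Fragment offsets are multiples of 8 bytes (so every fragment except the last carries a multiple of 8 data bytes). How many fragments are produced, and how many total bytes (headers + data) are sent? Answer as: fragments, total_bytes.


Max data per non-final fragment = floor((MTU - header)/8)*8 = floor((1200 - 20)/8)*8 = floor(1180/8)*8 = 1176 B
Final fragment needs no 8-byte alignment: it can carry up to MTU - header = 1180 B
Non-final fragments needed = ceil((payload - 1180) / 1176) = ceil(4470/1176) = ceil(3.8010) = 4
Number of fragments = 4 + 1 = 5
Fragment sizes (data): 4 * 1176 B + 946 B (last, 946 <= 1180 OK)
Total bytes sent = payload + n_frags * header = 5650 + 5*20 = 5650 + 100 = 5750 B

5, 5750


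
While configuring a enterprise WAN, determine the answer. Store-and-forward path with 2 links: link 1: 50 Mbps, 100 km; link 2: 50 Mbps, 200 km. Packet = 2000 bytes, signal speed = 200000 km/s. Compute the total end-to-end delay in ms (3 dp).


Packet = 2000 bytes = 16000 bits. Store-and-forward: sum (t_trans + t_prop) per link.
Link 1: t_trans = 16000/(50*10^6) s = 0.3200 ms; t_prop = 100/200000 s = 0.5000 ms; subtotal = 0.8200 ms
Link 2: t_trans = 16000/(50*10^6) s = 0.3200 ms; t_prop = 200/200000 s = 1.0000 ms; subtotal = 1.3200 ms
End-to-end = 0.8200 + 1.3200 = 2.1400 ms -> 2.140 ms (3 dp)

2.140


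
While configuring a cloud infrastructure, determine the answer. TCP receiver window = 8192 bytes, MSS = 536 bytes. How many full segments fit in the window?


Given: RWND = 8192 bytes, MSS = 536 bytes
Full segments = floor(RWND / MSS)
Full segments = floor(8192 / 536)
Full segments = floor(15.2836) = 15

15


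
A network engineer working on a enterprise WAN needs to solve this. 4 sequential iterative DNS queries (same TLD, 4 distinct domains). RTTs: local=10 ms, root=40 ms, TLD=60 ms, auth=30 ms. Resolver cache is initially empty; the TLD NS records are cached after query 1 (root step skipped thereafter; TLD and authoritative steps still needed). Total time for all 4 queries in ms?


Lookup 1 (cold cache): local + root + TLD + auth = 10 + 40 + 60 + 30 = 140 ms
Lookups 2..4 (TLD NS cached -> skip root; new domain -> still ask TLD and auth): local + TLD + auth = 10 + 60 + 30 = 100 ms each
Remaining 3 lookups: 3 * 100 = 300 ms
Total = 140 + 300 = 440 ms

440


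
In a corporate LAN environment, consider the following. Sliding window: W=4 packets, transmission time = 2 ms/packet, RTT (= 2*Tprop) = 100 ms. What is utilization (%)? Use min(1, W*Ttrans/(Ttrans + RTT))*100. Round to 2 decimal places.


Given: W = 4, Ttrans = 2 ms, RTT = 100 ms (= 2 * Tprop, Tprop = 50 ms)
Cycle time = Ttrans + RTT = 2 + 100 = 102 ms (first packet sent until its ACK returns)
W * Ttrans = 4 * 2 = 8 ms of sending per cycle
W * Ttrans / (Ttrans + RTT) = 8 / 102 = 0.078431
U = min(1, 0.078431) = 0.078431
U% = 7.84%

7.84


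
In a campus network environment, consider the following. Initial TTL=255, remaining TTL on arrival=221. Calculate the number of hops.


Given: initial TTL = 255, received TTL = 221
Hops = initial TTL - received TTL
Hops = 255 - 221 = 34

34


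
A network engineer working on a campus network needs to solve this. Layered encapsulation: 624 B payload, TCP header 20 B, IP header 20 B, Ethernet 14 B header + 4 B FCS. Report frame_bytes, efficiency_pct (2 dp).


TCP segment = 624 + 20 = 644 B
IP packet = 644 + 20 = 664 B
Ethernet frame = 664 + 14 + 4 = 682 B
Efficiency = app / frame = 624 / 682 = 0.914956 = 91.4956% -> 91.50% (2 dp)

682, 91.50


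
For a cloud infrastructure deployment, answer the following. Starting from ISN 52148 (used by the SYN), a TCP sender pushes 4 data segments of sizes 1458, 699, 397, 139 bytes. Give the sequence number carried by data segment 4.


The SYN occupies sequence number ISN = 52148, so the first data byte is ISN + 1 = 52149.
SEQ of data segment i = (ISN + 1) + sum of payload sizes of segments 1..i-1.
Segment 1: SEQ = 52149, payload = 1458 bytes
Segment 2: SEQ = 53607, payload = 699 bytes
Segment 3: SEQ = 54306, payload = 397 bytes
Segment 4: SEQ = 54703, payload = 139 bytes
SEQ of segment 4 = 52149 + 1458 + 699 + 397 = 54703

54703


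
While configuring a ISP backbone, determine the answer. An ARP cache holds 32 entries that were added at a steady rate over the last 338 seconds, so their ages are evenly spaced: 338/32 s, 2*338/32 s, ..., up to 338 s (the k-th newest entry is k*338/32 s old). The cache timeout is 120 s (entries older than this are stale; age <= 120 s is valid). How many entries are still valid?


Ages are k * 338/32 s for k = 1..32 (spacing = 10.5625 s).
Entry k is valid iff k * 338/32 <= 120 iff k <= 32 * 120 / 338 = 11.3609
n_valid = floor(11.3609) = 11
(n_stale = 32 - 11 = 21)

11


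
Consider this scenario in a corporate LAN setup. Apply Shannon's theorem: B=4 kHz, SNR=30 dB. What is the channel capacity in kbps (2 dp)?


Given: B = 4 kHz, SNR = 30 dB
SNR linear = 10^(30/10) = 1000
1 + SNR = 1001
log2(1001) = 9.9672262588
C = 4 * 1000 * 9.9672262588 = 39868.9050 bps
C = 39.868905 kbps -> 39.87 kbps (2 dp)

39.87


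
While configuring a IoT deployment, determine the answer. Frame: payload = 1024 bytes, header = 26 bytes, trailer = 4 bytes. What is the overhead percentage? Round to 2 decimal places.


Given: payload = 1024 B, header = 26 B, trailer = 4 B
Overhead bytes = header + trailer = 26 + 4 = 30
Total frame = payload + overhead = 1024 + 30 = 1054
Overhead % = 30 / 1054 * 100 = 2.8463% -> 2.85% (2 dp)

2.85


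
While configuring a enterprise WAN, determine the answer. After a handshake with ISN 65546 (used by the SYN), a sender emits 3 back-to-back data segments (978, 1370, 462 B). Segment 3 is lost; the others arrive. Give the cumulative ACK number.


SYN uses sequence number 65546; first data byte = ISN + 1 = 65547.
Segment 1: SEQ = 65547, len = 978 B, covers [65547, 66524]
Segment 2: SEQ = 66525, len = 1370 B, covers [66525, 67894]
Segment 3: SEQ = 67895, len = 462 B, covers [67895, 68356] [LOST]
In-order data received: bytes [65547, 67894] (segments 1..2).
Segment 3 missing -> gap begins at byte 67895.
Cumulative ACK = next expected in-order byte = 65547 + 978 + 1370 = 67895

67895


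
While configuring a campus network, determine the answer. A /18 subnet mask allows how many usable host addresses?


Given: subnet mask /18
Host bits = 32 - 18 = 14
Total addresses = 2^14 = 16384
Usable hosts = 16384 - 2 (network + broadcast) = 16382

16382


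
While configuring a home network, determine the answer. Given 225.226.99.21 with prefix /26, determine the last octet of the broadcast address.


Given: IP = 225.226.99.21, prefix = /26
Host bits = 32 - 26 = 6
Network last octet = 21 AND mask = 0
Host part size = 2^6 - 1 = 63
Broadcast last octet = 0 OR 63 = 63

63


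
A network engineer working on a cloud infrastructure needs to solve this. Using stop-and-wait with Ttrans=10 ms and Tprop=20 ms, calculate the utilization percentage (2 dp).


Given: Ttrans = 10 ms, Tprop = 20 ms
RTT = 2 * Tprop = 2 * 20 = 40 ms
U = Ttrans / (Ttrans + RTT)
U = 10 / (10 + 40)
U = 10 / 50 = 0.2
U% = 20.00%

20.00


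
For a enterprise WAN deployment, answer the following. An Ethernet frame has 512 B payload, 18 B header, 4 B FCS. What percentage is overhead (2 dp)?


Given: payload = 512 B, header = 18 B, trailer = 4 B
Overhead bytes = header + trailer = 18 + 4 = 22
Total frame = payload + overhead = 512 + 22 = 534
Overhead % = 22 / 534 * 100 = 4.1199% -> 4.12% (2 dp)

4.12


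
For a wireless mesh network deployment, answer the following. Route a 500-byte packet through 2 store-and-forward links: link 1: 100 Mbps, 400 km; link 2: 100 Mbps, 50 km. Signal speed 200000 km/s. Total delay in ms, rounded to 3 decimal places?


Packet = 500 bytes = 4000 bits. Store-and-forward: sum (t_trans + t_prop) per link.
Link 1: t_trans = 4000/(100*10^6) s = 0.0400 ms; t_prop = 400/200000 s = 2.0000 ms; subtotal = 2.0400 ms
Link 2: t_trans = 4000/(100*10^6) s = 0.0400 ms; t_prop = 50/200000 s = 0.2500 ms; subtotal = 0.2900 ms
End-to-end = 2.0400 + 0.2900 = 2.3300 ms -> 2.330 ms (3 dp)

2.330


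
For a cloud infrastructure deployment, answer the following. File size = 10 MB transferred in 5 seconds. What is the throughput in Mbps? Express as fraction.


Given: file = 10 MB, time = 5 s
File in Mb = 10 * 8 = 80 Mb
Throughput = 80 / 5 Mbps
Throughput = 16 Mbps

16


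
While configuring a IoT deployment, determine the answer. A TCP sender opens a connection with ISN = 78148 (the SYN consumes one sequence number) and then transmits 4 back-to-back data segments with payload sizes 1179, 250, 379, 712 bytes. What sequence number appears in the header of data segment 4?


The SYN occupies sequence number ISN = 78148, so the first data byte is ISN + 1 = 78149.
SEQ of data segment i = (ISN + 1) + sum of payload sizes of segments 1..i-1.
Segment 1: SEQ = 78149, payload = 1179 bytes
Segment 2: SEQ = 79328, payload = 250 bytes
Segment 3: SEQ = 79578, payload = 379 bytes
Segment 4: SEQ = 79957, payload = 712 bytes
SEQ of segment 4 = 78149 + 1179 + 250 + 379 = 79957

79957


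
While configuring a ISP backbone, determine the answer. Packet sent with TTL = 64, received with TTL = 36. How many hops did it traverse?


Given: initial TTL = 64, received TTL = 36
Hops = initial TTL - received TTL
Hops = 64 - 36 = 28

28


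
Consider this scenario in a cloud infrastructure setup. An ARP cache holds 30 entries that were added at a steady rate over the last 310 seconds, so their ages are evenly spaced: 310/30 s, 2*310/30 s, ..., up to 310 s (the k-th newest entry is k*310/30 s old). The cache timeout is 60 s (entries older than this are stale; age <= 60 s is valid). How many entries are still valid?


Ages are k * 310/30 s for k = 1..30 (spacing = 10.3333 s).
Entry k is valid iff k * 310/30 <= 60 iff k <= 30 * 60 / 310 = 5.8065
n_valid = floor(5.8065) = 5
(n_stale = 30 - 5 = 25)

5


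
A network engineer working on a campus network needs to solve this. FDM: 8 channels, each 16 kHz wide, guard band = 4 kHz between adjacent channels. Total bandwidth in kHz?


Given: 8 channels, 16 kHz each, guard = 4 kHz
Channel bandwidth = 8 * 16 = 128 kHz
Guard bands = 7 gaps * 4 kHz = 28 kHz
Total = 128 + 28 = 156 kHz

156


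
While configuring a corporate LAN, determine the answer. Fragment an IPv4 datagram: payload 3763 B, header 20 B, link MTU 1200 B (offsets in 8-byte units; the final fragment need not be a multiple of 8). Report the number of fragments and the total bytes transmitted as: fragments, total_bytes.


Max data per non-final fragment = floor((MTU - header)/8)*8 = floor((1200 - 20)/8)*8 = floor(1180/8)*8 = 1176 B
Final fragment needs no 8-byte alignment: it can carry up to MTU - header = 1180 B
Non-final fragments needed = ceil((payload - 1180) / 1176) = ceil(2583/1176) = ceil(2.1964) = 3
Number of fragments = 3 + 1 = 4
Fragment sizes (data): 3 * 1176 B + 235 B (last, 235 <= 1180 OK)
Total bytes sent = payload + n_frags * header = 3763 + 4*20 = 3763 + 80 = 3843 B

4, 3843
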